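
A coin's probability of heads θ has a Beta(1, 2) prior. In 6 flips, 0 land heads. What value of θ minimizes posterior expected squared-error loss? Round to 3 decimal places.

Posterior: Beta(1+0, 2+6) = Beta(1, 8).
Since α = 1 ≤ 1 and β > 1, the Beta density is monotone decreasing on [0,1]; the mode is at 0.
Mean = 1/(1+8) = 0.111.
Squared-error loss ⇒ the optimal estimator is the posterior mean.

0.111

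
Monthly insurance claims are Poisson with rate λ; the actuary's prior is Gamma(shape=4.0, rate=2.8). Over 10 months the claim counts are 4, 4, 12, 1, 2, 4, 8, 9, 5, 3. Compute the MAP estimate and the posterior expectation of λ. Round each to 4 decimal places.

Σ counts = 52. Posterior: Gamma(shape = 4.0+52 = 56.0, rate = 2.8+10 = 12.8).
Mode = (α−1)/β = 55.0/12.8 = 4.2969.
Mean = α/β = 56.0/12.8 = 4.3750.

MAP = 4.2969, posterior mean = 4.3750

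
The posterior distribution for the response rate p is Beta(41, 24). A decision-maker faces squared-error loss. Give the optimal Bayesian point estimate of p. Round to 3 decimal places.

Mode = (41−1)/(41+24−2) = 40/63 = 0.635.
Mean = 41/(41+24) = 41/65 = 0.631.
Squared-error loss ⇒ the optimal estimator is the posterior mean.

0.631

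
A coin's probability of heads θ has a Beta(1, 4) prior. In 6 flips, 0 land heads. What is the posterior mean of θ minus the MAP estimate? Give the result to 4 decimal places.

0.0909

Posterior: Beta(1+0, 4+6) = Beta(1, 10).
Since α = 1 ≤ 1 and β > 1, the Beta density is monotone decreasing on [0,1]; the mode is at 0.
Mean = 1/(1+10) = 0.0909.
Difference = 0.0909 − 0.0000 = 0.0909.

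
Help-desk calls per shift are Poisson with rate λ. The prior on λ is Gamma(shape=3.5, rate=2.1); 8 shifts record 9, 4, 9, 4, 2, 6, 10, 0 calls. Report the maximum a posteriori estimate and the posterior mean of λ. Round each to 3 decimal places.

λ_MAP = 4.604, E[λ|data] = 4.703

Σ counts = 44. Posterior: Gamma(shape = 3.5+44 = 47.5, rate = 2.1+8 = 10.1).
Mode = (α−1)/β = 46.5/10.1 = 4.604.
Mean = α/β = 47.5/10.1 = 4.703.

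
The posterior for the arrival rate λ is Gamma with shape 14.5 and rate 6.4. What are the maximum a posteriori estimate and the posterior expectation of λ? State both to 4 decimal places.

Mode = (α−1)/β = 13.5/6.4 = 2.1094.
Mean = α/β = 14.5/6.4 = 2.2656.
The posterior is right-skewed, so the mean exceeds the mode.

maximum a posteriori estimate = 2.1094, posterior expectation = 2.2656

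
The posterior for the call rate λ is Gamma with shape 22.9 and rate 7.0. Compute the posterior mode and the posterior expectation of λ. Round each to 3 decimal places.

MAP = 3.129, posterior mean = 3.271

Mode = (α−1)/β = 21.9/7.0 = 3.129.
Mean = α/β = 22.9/7.0 = 3.271.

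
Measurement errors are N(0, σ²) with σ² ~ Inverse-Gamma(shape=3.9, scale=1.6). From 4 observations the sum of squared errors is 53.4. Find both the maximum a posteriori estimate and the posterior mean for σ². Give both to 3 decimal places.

MAP: 4.101. Posterior mean: 5.776.

Posterior: Inverse-Gamma(shape = 3.9+4/2 = 5.9, scale = 1.6+53.4/2 = 28.3).
Mode = β/(α+1) = 28.3/6.9 = 4.101.
Mean = β/(α−1) = 28.3/4.9 = 5.776.
The mean is pulled above the mode by the posterior's right skew.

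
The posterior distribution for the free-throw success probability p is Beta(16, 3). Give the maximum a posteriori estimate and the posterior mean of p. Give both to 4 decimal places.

maximum a posteriori estimate = 0.8824, posterior mean = 0.8421

Mode = (16−1)/(16+3−2) = 15/17 = 0.8824.
Mean = 16/(16+3) = 16/19 = 0.8421.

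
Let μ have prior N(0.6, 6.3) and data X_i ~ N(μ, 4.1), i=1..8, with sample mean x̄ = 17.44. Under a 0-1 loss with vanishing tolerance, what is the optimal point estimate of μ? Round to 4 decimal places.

16.1731

Posterior for μ is Normal. Precision-weighted mean: (1/6.3·0.6 + 8/4.1·17.44) / (1/6.3 + 8/4.1) = 16.1731.
A Normal posterior is symmetric, so mode = mean.
This is the posterior mode — the MAP estimate.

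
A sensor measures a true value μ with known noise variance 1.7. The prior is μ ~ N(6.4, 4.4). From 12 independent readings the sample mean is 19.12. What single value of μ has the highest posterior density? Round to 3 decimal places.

18.723

Posterior for μ is Normal. Precision-weighted mean: (1/4.4·6.4 + 12/1.7·19.12) / (1/4.4 + 12/1.7) = 18.723.
A Normal posterior is symmetric, so mode = mean.
This is the posterior mode — the MAP estimate.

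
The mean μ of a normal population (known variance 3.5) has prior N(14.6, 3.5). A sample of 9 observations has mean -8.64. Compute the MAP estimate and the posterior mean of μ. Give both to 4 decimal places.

MAP = -6.3160; posterior mean = -6.3160

Posterior for μ is Normal. Precision-weighted mean: (1/3.5·14.6 + 9/3.5·-8.64) / (1/3.5 + 9/3.5) = -6.3160.
A Normal posterior is symmetric, so mode = mean.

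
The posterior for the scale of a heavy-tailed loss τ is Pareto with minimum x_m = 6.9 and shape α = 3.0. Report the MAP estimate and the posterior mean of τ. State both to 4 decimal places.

MAP = 6.9000, posterior mean = 10.3500

The Pareto density is strictly decreasing on [x_m, ∞), so the mode is x_m = 6.9000.
Mean = α·x_m/(α−1) = 3.0·6.9/2.0 = 10.3500.
The posterior is right-skewed, so the mean exceeds the mode.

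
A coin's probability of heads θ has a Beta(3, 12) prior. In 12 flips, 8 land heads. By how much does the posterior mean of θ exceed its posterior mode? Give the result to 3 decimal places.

Posterior: Beta(3+8, 12+4) = Beta(11, 16).
Mode = (11−1)/(11+16−2) = 10/25 = 0.400.
Mean = 11/(11+16) = 11/27 = 0.407.
Difference = 0.407 − 0.400 = 0.007.

0.007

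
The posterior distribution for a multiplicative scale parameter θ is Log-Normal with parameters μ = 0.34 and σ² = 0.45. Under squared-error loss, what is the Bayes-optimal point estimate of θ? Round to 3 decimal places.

Mode = exp(μ − σ²) = exp(-0.11) = 0.896.
Mean = exp(μ + σ²/2) = exp(0.565) = 1.759.
Squared-error loss ⇒ the optimal estimator is the posterior mean.

1.759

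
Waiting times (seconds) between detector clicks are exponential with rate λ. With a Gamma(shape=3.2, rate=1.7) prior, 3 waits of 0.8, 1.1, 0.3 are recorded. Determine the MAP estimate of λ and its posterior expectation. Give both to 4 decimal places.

Σ times = 2.2. Posterior: Gamma(shape = 3.2+3 = 6.2, rate = 1.7+2.2 = 3.9).
Mode = (α−1)/β = 5.2/3.9 = 1.3333.
Mean = α/β = 6.2/3.9 = 1.5897.
Mean > mode: the posterior has a right tail.

MAP: 1.3333. Posterior mean: 1.5897.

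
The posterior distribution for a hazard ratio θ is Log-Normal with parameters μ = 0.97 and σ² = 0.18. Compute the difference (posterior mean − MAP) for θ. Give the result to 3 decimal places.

Mode = exp(μ − σ²) = exp(0.79) = 2.203.
Mean = exp(μ + σ²/2) = exp(1.060) = 2.886.
Difference = 2.886 − 2.203 = 0.683.
Right-skewed posterior ⇒ mode < mean.

0.683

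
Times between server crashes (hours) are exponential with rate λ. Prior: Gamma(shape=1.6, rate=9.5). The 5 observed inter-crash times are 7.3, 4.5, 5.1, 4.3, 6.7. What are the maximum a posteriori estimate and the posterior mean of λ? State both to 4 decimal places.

λ_MAP = 0.1497, E[λ|data] = 0.1765

Σ times = 27.9. Posterior: Gamma(shape = 1.6+5 = 6.6, rate = 9.5+27.9 = 37.4).
Mode = (α−1)/β = 5.6/37.4 = 0.1497.
Mean = α/β = 6.6/37.4 = 0.1765.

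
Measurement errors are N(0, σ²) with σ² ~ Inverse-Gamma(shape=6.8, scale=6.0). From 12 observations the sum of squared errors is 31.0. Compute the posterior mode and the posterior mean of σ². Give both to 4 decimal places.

MAP = 1.5580, posterior mean = 1.8220

Posterior: Inverse-Gamma(shape = 6.8+12/2 = 12.8, scale = 6.0+31.0/2 = 21.5).
Mode = β/(α+1) = 21.5/13.8 = 1.5580.
Mean = β/(α−1) = 21.5/11.8 = 1.8220.
Mean > mode: the posterior has a right tail.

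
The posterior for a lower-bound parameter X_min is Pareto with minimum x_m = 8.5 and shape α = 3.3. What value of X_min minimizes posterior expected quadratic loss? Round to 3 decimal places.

The Pareto density is strictly decreasing on [x_m, ∞), so the mode is x_m = 8.500.
Mean = α·x_m/(α−1) = 3.3·8.5/2.3 = 12.196.
Quadratic loss ⇒ the optimal estimator is the posterior mean.

12.196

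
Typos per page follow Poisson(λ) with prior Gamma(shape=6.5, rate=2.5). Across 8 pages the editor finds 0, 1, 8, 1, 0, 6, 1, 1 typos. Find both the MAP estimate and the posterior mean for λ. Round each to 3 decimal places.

MAP = 2.238; posterior mean = 2.333

Σ counts = 18. Posterior: Gamma(shape = 6.5+18 = 24.5, rate = 2.5+8 = 10.5).
Mode = (α−1)/β = 23.5/10.5 = 2.238.
Mean = α/β = 24.5/10.5 = 2.333.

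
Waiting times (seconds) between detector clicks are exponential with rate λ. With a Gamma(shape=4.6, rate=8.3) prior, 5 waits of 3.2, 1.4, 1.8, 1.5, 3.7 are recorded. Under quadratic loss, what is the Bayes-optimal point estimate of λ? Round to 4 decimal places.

0.4824

Σ times = 11.6. Posterior: Gamma(shape = 4.6+5 = 9.6, rate = 8.3+11.6 = 19.9).
Mode = (α−1)/β = 8.6/19.9 = 0.4322.
Mean = α/β = 9.6/19.9 = 0.4824.
Quadratic loss ⇒ the optimal estimator is the posterior mean.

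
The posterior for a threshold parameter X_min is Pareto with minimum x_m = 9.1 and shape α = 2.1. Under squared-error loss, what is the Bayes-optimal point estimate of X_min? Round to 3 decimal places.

The Pareto density is strictly decreasing on [x_m, ∞), so the mode is x_m = 9.100.
Mean = α·x_m/(α−1) = 2.1·9.1/1.1 = 17.373.
Squared-error loss ⇒ the optimal estimator is the posterior mean.

17.373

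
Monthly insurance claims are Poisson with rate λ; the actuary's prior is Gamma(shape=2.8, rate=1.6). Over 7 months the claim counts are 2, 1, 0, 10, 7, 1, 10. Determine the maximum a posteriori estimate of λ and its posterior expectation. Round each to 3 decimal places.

Σ counts = 31. Posterior: Gamma(shape = 2.8+31 = 33.8, rate = 1.6+7 = 8.6).
Mode = (α−1)/β = 32.8/8.6 = 3.814.
Mean = α/β = 33.8/8.6 = 3.930.

λ_MAP = 3.814, E[λ|data] = 3.930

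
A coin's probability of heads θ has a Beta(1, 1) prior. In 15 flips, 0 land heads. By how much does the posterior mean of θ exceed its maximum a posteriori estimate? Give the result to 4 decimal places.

Posterior: Beta(1+0, 1+15) = Beta(1, 16).
Since α = 1 ≤ 1 and β > 1, the Beta density is monotone decreasing on [0,1]; the mode is at 0.
Mean = 1/(1+16) = 0.0588.
Difference = 0.0588 − 0.0000 = 0.0588.

0.0588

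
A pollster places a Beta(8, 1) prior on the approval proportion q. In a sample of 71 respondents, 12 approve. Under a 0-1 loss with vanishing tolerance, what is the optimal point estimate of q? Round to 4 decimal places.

0.2436

Posterior: Beta(8+12, 1+59) = Beta(20, 60).
Mode = (20−1)/(20+60−2) = 19/78 = 0.2436.
Mean = 20/(20+60) = 20/80 = 0.2500.
This is the posterior mode — the MAP estimate.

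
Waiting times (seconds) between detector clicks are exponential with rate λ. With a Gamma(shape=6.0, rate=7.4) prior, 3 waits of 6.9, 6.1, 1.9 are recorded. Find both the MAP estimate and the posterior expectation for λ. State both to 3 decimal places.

Σ times = 14.9. Posterior: Gamma(shape = 6.0+3 = 9.0, rate = 7.4+14.9 = 22.3).
Mode = (α−1)/β = 8.0/22.3 = 0.359.
Mean = α/β = 9.0/22.3 = 0.404.

MAP: 0.359. Posterior mean: 0.404.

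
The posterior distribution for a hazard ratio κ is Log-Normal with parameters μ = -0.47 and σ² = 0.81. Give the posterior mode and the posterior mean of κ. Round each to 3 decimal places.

MAP = 0.278, posterior mean = 0.937

Mode = exp(μ − σ²) = exp(-1.28) = 0.278.
Mean = exp(μ + σ²/2) = exp(-0.065) = 0.937.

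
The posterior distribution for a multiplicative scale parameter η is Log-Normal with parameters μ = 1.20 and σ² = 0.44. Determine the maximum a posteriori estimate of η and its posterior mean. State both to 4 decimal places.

MAP = 2.1383, posterior mean = 4.1371

Mode = exp(μ − σ²) = exp(0.76) = 2.1383.
Mean = exp(μ + σ²/2) = exp(1.420) = 4.1371.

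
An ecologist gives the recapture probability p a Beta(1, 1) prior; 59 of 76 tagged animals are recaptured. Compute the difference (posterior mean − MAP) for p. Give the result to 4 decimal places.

Posterior: Beta(1+59, 1+17) = Beta(60, 18).
Mode = (60−1)/(60+18−2) = 59/76 = 0.7763.
With a flat prior the MAP equals the MLE, 59/76.
Mean = 60/(60+18) = 60/78 = 0.7692.
Difference = 0.7692 − 0.7763 = -0.0071.
Mode > mean: the posterior has a left tail.

-0.0071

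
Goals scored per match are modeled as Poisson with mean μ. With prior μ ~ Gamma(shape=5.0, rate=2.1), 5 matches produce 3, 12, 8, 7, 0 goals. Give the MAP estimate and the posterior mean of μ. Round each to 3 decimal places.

Σ counts = 30. Posterior: Gamma(shape = 5.0+30 = 35.0, rate = 2.1+5 = 7.1).
Mode = (α−1)/β = 34.0/7.1 = 4.789.
Mean = α/β = 35.0/7.1 = 4.930.

MAP = 4.789; posterior mean = 4.930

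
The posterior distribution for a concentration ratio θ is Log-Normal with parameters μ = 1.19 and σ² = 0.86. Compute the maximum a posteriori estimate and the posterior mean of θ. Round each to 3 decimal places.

Mode = exp(μ − σ²) = exp(0.33) = 1.391.
Mean = exp(μ + σ²/2) = exp(1.620) = 5.053.
The posterior is right-skewed, so the mean exceeds the mode.

MAP: 1.391. Posterior mean: 5.053.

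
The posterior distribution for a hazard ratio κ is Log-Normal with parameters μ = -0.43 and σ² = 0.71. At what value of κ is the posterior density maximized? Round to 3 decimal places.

Mode = exp(μ − σ²) = exp(-1.14) = 0.320.
Mean = exp(μ + σ²/2) = exp(-0.075) = 0.928.
This is the posterior mode — the MAP estimate.

0.320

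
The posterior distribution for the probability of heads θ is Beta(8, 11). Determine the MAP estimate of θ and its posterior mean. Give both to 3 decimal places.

Mode = (8−1)/(8+11−2) = 7/17 = 0.412.
Mean = 8/(8+11) = 8/19 = 0.421.
The posterior is right-skewed, so the mean exceeds the mode.

θ_MAP = 0.412, E[θ|data] = 0.421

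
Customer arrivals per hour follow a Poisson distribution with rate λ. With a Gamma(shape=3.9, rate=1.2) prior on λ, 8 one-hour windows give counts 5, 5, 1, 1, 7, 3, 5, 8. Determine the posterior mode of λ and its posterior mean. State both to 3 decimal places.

λ_MAP = 4.120, E[λ|data] = 4.228

Σ counts = 35. Posterior: Gamma(shape = 3.9+35 = 38.9, rate = 1.2+8 = 9.2).
Mode = (α−1)/β = 37.9/9.2 = 4.120.
Mean = α/β = 38.9/9.2 = 4.228.
Mean > mode: the posterior has a right tail.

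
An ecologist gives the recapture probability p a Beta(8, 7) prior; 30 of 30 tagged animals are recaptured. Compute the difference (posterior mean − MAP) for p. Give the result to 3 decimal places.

-0.016

Posterior: Beta(8+30, 7+0) = Beta(38, 7).
Mode = (38−1)/(38+7−2) = 37/43 = 0.860.
Mean = 38/(38+7) = 38/45 = 0.844.
Difference = 0.844 − 0.860 = -0.016.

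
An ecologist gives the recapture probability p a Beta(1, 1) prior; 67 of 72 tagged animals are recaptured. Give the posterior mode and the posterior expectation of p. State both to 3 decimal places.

Posterior: Beta(1+67, 1+5) = Beta(68, 6).
Mode = (68−1)/(68+6−2) = 67/72 = 0.931.
With a flat prior the MAP equals the MLE, 67/72.
Mean = 68/(68+6) = 68/74 = 0.919.

posterior mode = 0.931, posterior expectation = 0.919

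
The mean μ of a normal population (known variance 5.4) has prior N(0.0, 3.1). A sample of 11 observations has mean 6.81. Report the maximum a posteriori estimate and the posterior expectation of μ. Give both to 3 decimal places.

MAP = 5.879, posterior mean = 5.879

Posterior for μ is Normal. Precision-weighted mean: (1/3.1·0.0 + 11/5.4·6.81) / (1/3.1 + 11/5.4) = 5.879.
A Normal posterior is symmetric, so mode = mean.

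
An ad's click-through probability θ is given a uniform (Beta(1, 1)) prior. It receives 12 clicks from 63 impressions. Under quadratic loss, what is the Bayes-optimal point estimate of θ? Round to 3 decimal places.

Posterior: Beta(1+12, 1+51) = Beta(13, 52).
Mode = (13−1)/(13+52−2) = 12/63 = 0.190.
With a flat prior the MAP equals the MLE, 12/63.
Mean = 13/(13+52) = 13/65 = 0.200.
Quadratic loss ⇒ the optimal estimator is the posterior mean.

0.200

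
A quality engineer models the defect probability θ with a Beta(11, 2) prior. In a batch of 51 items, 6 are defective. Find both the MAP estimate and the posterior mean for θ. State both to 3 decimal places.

Posterior: Beta(11+6, 2+45) = Beta(17, 47).
Mode = (17−1)/(17+47−2) = 16/62 = 0.258.
Mean = 17/(17+47) = 17/64 = 0.266.
Right-skewed posterior ⇒ mode < mean.

MAP estimate = 0.258, posterior mean = 0.266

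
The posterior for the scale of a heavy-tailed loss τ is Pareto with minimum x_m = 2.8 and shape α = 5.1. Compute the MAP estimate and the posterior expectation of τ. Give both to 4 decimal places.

The Pareto density is strictly decreasing on [x_m, ∞), so the mode is x_m = 2.8000.
Mean = α·x_m/(α−1) = 5.1·2.8/4.1 = 3.4829.

MAP: 2.8000. Posterior mean: 3.4829.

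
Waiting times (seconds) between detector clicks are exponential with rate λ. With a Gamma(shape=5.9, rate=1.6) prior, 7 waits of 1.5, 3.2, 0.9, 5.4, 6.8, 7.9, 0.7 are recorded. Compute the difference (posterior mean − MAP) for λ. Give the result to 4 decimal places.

Σ times = 26.4. Posterior: Gamma(shape = 5.9+7 = 12.9, rate = 1.6+26.4 = 28.0).
Mode = (α−1)/β = 11.9/28.0 = 0.4250.
Mean = α/β = 12.9/28.0 = 0.4607.
Difference = 0.4607 − 0.4250 = 0.0357.
The mean is pulled above the mode by the posterior's right skew.

0.0357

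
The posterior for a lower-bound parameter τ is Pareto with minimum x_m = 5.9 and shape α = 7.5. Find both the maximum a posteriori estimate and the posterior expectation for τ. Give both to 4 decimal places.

maximum a posteriori estimate = 5.9000, posterior expectation = 6.8077

The Pareto density is strictly decreasing on [x_m, ∞), so the mode is x_m = 5.9000.
Mean = α·x_m/(α−1) = 7.5·5.9/6.5 = 6.8077.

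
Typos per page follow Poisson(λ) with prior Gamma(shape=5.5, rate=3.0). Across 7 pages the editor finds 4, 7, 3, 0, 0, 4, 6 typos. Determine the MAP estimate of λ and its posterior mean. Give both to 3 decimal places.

MAP = 2.850, posterior mean = 2.950

Σ counts = 24. Posterior: Gamma(shape = 5.5+24 = 29.5, rate = 3.0+7 = 10.0).
Mode = (α−1)/β = 28.5/10.0 = 2.850.
Mean = α/β = 29.5/10.0 = 2.950.
The posterior is right-skewed, so the mean exceeds the mode.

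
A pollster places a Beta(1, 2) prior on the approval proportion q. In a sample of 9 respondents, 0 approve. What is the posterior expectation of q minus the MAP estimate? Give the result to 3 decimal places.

0.083

Posterior: Beta(1+0, 2+9) = Beta(1, 11).
Since α = 1 ≤ 1 and β > 1, the Beta density is monotone decreasing on [0,1]; the mode is at 0.
Mean = 1/(1+11) = 0.083.
Difference = 0.083 − 0.000 = 0.083.
Mean > mode: the posterior has a right tail.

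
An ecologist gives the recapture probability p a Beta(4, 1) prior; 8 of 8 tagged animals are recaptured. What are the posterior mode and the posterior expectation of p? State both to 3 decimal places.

Posterior: Beta(4+8, 1+0) = Beta(12, 1).
Since β = 1 ≤ 1 and α > 1, the Beta density is monotone increasing on [0,1]; the mode is at 1.
Mean = 12/(12+1) = 0.923.

MAP: 1.000. Posterior mean: 0.923.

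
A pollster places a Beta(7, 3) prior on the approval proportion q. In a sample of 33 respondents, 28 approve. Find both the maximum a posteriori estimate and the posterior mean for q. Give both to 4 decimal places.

Posterior: Beta(7+28, 3+5) = Beta(35, 8).
Mode = (35−1)/(35+8−2) = 34/41 = 0.8293.
Mean = 35/(35+8) = 35/43 = 0.8140.

MAP: 0.8293. Posterior mean: 0.8140.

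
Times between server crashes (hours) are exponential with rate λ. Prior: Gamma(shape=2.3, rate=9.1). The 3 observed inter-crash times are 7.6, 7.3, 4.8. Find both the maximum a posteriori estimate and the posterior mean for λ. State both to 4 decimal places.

MAP = 0.1493, posterior mean = 0.1840

Σ times = 19.7. Posterior: Gamma(shape = 2.3+3 = 5.3, rate = 9.1+19.7 = 28.8).
Mode = (α−1)/β = 4.3/28.8 = 0.1493.
Mean = α/β = 5.3/28.8 = 0.1840.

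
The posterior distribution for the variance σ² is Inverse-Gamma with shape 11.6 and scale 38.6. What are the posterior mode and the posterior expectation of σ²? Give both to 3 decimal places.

Mode = β/(α+1) = 38.6/12.6 = 3.063.
Mean = β/(α−1) = 38.6/10.6 = 3.642.
Right-skewed posterior ⇒ mode < mean.

MAP: 3.063. Posterior mean: 3.642.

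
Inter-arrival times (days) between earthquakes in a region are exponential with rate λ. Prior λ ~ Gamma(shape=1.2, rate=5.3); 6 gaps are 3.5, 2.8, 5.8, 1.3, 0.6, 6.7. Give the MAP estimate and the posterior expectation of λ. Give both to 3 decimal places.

MAP = 0.238; posterior mean = 0.277

Σ times = 20.7. Posterior: Gamma(shape = 1.2+6 = 7.2, rate = 5.3+20.7 = 26.0).
Mode = (α−1)/β = 6.2/26.0 = 0.238.
Mean = α/β = 7.2/26.0 = 0.277.
Right-skewed posterior ⇒ mode < mean.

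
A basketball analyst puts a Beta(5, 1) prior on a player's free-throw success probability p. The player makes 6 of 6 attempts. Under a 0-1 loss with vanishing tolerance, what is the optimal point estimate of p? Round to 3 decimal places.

Posterior: Beta(5+6, 1+0) = Beta(11, 1).
Since β = 1 ≤ 1 and α > 1, the Beta density is monotone increasing on [0,1]; the mode is at 1.
Mean = 11/(11+1) = 0.917.
This is the posterior mode — the MAP estimate.

1.000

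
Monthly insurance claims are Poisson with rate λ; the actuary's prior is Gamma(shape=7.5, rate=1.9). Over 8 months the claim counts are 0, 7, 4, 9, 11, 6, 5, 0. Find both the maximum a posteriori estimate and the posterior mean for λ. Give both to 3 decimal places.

MAP = 4.899, posterior mean = 5.000

Σ counts = 42. Posterior: Gamma(shape = 7.5+42 = 49.5, rate = 1.9+8 = 9.9).
Mode = (α−1)/β = 48.5/9.9 = 4.899.
Mean = α/β = 49.5/9.9 = 5.000.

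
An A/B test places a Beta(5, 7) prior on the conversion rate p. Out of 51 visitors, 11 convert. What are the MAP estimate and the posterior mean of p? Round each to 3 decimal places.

MAP estimate = 0.246, posterior mean = 0.254

Posterior: Beta(5+11, 7+40) = Beta(16, 47).
Mode = (16−1)/(16+47−2) = 15/61 = 0.246.
Mean = 16/(16+47) = 16/63 = 0.254.
The posterior is right-skewed, so the mean exceeds the mode.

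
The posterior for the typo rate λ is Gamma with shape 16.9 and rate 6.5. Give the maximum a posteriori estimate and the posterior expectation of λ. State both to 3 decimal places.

Mode = (α−1)/β = 15.9/6.5 = 2.446.
Mean = α/β = 16.9/6.5 = 2.600.
The mean is pulled above the mode by the posterior's right skew.

MAP = 2.446; posterior mean = 2.600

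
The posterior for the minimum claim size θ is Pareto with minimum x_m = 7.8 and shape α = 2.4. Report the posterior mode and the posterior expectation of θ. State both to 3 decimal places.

MAP = 7.800, posterior mean = 13.371

The Pareto density is strictly decreasing on [x_m, ∞), so the mode is x_m = 7.800.
Mean = α·x_m/(α−1) = 2.4·7.8/1.4 = 13.371.
Right-skewed posterior ⇒ mode < mean.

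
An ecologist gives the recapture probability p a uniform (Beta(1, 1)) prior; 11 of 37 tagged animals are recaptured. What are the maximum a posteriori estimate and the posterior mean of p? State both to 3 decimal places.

Posterior: Beta(1+11, 1+26) = Beta(12, 27).
Mode = (12−1)/(12+27−2) = 11/37 = 0.297.
With a flat prior the MAP equals the MLE, 11/37.
Mean = 12/(12+27) = 12/39 = 0.308.
The mean is pulled above the mode by the posterior's right skew.

maximum a posteriori estimate = 0.297, posterior mean = 0.308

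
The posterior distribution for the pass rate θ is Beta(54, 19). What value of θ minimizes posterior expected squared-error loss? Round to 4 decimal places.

0.7397

Mode = (54−1)/(54+19−2) = 53/71 = 0.7465.
Mean = 54/(54+19) = 54/73 = 0.7397.
Squared-error loss ⇒ the optimal estimator is the posterior mean.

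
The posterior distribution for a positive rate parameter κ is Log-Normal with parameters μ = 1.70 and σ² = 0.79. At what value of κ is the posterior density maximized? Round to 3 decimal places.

Mode = exp(μ − σ²) = exp(0.91) = 2.484.
Mean = exp(μ + σ²/2) = exp(2.095) = 8.125.
This is the posterior mode — the MAP estimate.

2.484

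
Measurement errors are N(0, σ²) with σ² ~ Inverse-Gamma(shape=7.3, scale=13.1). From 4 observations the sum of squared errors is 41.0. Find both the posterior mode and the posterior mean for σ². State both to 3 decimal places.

MAP = 3.262; posterior mean = 4.048

Posterior: Inverse-Gamma(shape = 7.3+4/2 = 9.3, scale = 13.1+41.0/2 = 33.6).
Mode = β/(α+1) = 33.6/10.3 = 3.262.
Mean = β/(α−1) = 33.6/8.3 = 4.048.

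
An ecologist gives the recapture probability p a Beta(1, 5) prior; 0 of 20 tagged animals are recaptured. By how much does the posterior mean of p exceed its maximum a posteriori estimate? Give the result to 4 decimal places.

0.0385

Posterior: Beta(1+0, 5+20) = Beta(1, 25).
Since α = 1 ≤ 1 and β > 1, the Beta density is monotone decreasing on [0,1]; the mode is at 0.
Mean = 1/(1+25) = 0.0385.
Difference = 0.0385 − 0.0000 = 0.0385.
The posterior is right-skewed, so the mean exceeds the mode.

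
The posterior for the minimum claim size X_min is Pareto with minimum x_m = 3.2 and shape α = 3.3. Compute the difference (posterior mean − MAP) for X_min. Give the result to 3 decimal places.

1.391

The Pareto density is strictly decreasing on [x_m, ∞), so the mode is x_m = 3.200.
Mean = α·x_m/(α−1) = 3.3·3.2/2.3 = 4.591.
Difference = 4.591 − 3.200 = 1.391.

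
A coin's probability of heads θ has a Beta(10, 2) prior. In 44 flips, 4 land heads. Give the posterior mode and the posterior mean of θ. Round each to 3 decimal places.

MAP = 0.241, posterior mean = 0.250

Posterior: Beta(10+4, 2+40) = Beta(14, 42).
Mode = (14−1)/(14+42−2) = 13/54 = 0.241.
Mean = 14/(14+42) = 14/56 = 0.250.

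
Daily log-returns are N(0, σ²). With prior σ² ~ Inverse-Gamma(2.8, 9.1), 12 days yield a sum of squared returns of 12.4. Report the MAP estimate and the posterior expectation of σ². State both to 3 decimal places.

MAP estimate = 1.561, posterior expectation = 1.962

Posterior: Inverse-Gamma(shape = 2.8+12/2 = 8.8, scale = 9.1+12.4/2 = 15.3).
Mode = β/(α+1) = 15.3/9.8 = 1.561.
Mean = β/(α−1) = 15.3/7.8 = 1.962.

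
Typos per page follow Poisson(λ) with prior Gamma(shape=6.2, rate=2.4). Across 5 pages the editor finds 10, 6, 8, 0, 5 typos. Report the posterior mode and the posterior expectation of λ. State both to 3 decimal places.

MAP = 4.622; posterior mean = 4.757

Σ counts = 29. Posterior: Gamma(shape = 6.2+29 = 35.2, rate = 2.4+5 = 7.4).
Mode = (α−1)/β = 34.2/7.4 = 4.622.
Mean = α/β = 35.2/7.4 = 4.757.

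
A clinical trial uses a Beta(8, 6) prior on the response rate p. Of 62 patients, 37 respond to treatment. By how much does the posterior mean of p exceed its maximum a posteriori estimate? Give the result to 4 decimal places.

-0.0025

Posterior: Beta(8+37, 6+25) = Beta(45, 31).
Mode = (45−1)/(45+31−2) = 44/74 = 0.5946.
Mean = 45/(45+31) = 45/76 = 0.5921.
Difference = 0.5921 − 0.5946 = -0.0025.
The mean is pulled below the mode by the posterior's left skew.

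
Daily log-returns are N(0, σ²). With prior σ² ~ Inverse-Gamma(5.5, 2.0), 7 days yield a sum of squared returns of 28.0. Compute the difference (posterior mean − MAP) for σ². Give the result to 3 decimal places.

0.400

Posterior: Inverse-Gamma(shape = 5.5+7/2 = 9.0, scale = 2.0+28.0/2 = 16.0).
Mode = β/(α+1) = 16.0/10.0 = 1.600.
Mean = β/(α−1) = 16.0/8.0 = 2.000.
Difference = 2.000 − 1.600 = 0.400.
Mean > mode: the posterior has a right tail.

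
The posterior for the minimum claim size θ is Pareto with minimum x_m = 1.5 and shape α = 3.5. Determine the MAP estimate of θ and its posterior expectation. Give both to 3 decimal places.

MAP = 1.500; posterior mean = 2.100

The Pareto density is strictly decreasing on [x_m, ∞), so the mode is x_m = 1.500.
Mean = α·x_m/(α−1) = 3.5·1.5/2.5 = 2.100.
Right-skewed posterior ⇒ mode < mean.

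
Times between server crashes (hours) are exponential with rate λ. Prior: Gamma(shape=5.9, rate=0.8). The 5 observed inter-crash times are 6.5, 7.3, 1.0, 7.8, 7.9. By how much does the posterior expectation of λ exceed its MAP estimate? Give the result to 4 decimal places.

0.0319

Σ times = 30.5. Posterior: Gamma(shape = 5.9+5 = 10.9, rate = 0.8+30.5 = 31.3).
Mode = (α−1)/β = 9.9/31.3 = 0.3163.
Mean = α/β = 10.9/31.3 = 0.3482.
Difference = 0.3482 − 0.3163 = 0.0319.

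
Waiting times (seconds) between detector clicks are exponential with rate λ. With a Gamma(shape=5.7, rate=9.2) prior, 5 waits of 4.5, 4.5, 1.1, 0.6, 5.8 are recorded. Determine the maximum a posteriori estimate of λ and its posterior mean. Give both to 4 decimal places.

MAP: 0.3774. Posterior mean: 0.4163.

Σ times = 16.5. Posterior: Gamma(shape = 5.7+5 = 10.7, rate = 9.2+16.5 = 25.7).
Mode = (α−1)/β = 9.7/25.7 = 0.3774.
Mean = α/β = 10.7/25.7 = 0.4163.
The mean is pulled above the mode by the posterior's right skew.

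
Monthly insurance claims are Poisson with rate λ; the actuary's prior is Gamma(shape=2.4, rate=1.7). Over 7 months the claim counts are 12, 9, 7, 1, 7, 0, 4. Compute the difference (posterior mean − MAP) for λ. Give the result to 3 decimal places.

0.115

Σ counts = 40. Posterior: Gamma(shape = 2.4+40 = 42.4, rate = 1.7+7 = 8.7).
Mode = (α−1)/β = 41.4/8.7 = 4.759.
Mean = α/β = 42.4/8.7 = 4.874.
Difference = 4.874 − 4.759 = 0.115.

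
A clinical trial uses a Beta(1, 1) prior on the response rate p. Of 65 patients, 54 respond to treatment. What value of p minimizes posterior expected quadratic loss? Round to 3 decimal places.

0.821

Posterior: Beta(1+54, 1+11) = Beta(55, 12).
Mode = (55−1)/(55+12−2) = 54/65 = 0.831.
With a flat prior the MAP equals the MLE, 54/65.
Mean = 55/(55+12) = 55/67 = 0.821.
Quadratic loss ⇒ the optimal estimator is the posterior mean.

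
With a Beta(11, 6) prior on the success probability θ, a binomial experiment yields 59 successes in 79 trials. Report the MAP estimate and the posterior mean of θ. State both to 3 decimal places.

MAP = 0.734; posterior mean = 0.729

Posterior: Beta(11+59, 6+20) = Beta(70, 26).
Mode = (70−1)/(70+26−2) = 69/94 = 0.734.
Mean = 70/(70+26) = 70/96 = 0.729.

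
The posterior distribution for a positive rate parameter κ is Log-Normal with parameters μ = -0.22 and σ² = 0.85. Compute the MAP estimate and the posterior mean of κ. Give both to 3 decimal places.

MAP: 0.343. Posterior mean: 1.228.

Mode = exp(μ − σ²) = exp(-1.07) = 0.343.
Mean = exp(μ + σ²/2) = exp(0.205) = 1.228.
Mean > mode: the posterior has a right tail.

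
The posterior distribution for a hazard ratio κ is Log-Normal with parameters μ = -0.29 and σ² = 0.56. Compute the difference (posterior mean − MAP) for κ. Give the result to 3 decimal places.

0.563

Mode = exp(μ − σ²) = exp(-0.85) = 0.427.
Mean = exp(μ + σ²/2) = exp(-0.010) = 0.990.
Difference = 0.990 − 0.427 = 0.563.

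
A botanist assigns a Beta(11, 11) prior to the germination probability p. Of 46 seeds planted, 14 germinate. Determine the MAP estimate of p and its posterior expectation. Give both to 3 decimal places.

Posterior: Beta(11+14, 11+32) = Beta(25, 43).
Mode = (25−1)/(25+43−2) = 24/66 = 0.364.
Mean = 25/(25+43) = 25/68 = 0.368.
The posterior is right-skewed, so the mean exceeds the mode.

MAP: 0.364. Posterior mean: 0.368.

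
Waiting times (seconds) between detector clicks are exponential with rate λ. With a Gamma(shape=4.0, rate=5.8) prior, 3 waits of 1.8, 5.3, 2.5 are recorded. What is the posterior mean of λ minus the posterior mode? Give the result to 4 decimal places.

0.0649

Σ times = 9.6. Posterior: Gamma(shape = 4.0+3 = 7.0, rate = 5.8+9.6 = 15.4).
Mode = (α−1)/β = 6.0/15.4 = 0.3896.
Mean = α/β = 7.0/15.4 = 0.4545.
Difference = 0.4545 − 0.3896 = 0.0649.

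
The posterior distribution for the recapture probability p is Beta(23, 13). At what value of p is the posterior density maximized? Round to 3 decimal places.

Mode = (23−1)/(23+13−2) = 22/34 = 0.647.
Mean = 23/(23+13) = 23/36 = 0.639.
This is the posterior mode — the MAP estimate.

0.647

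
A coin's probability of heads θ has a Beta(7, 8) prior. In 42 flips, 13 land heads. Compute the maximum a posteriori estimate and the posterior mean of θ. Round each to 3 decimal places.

MAP: 0.345. Posterior mean: 0.351.

Posterior: Beta(7+13, 8+29) = Beta(20, 37).
Mode = (20−1)/(20+37−2) = 19/55 = 0.345.
Mean = 20/(20+37) = 20/57 = 0.351.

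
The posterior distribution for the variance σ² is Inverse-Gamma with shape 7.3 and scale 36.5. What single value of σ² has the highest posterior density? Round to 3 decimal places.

Mode = β/(α+1) = 36.5/8.3 = 4.398.
Mean = β/(α−1) = 36.5/6.3 = 5.794.
This is the posterior mode — the MAP estimate.

4.398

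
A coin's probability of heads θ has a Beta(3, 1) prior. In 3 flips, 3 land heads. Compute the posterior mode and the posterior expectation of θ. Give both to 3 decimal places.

Posterior: Beta(3+3, 1+0) = Beta(6, 1).
Since β = 1 ≤ 1 and α > 1, the Beta density is monotone increasing on [0,1]; the mode is at 1.
Mean = 6/(6+1) = 0.857.
Left-skewed posterior ⇒ mean < mode.

MAP = 1.000; posterior mean = 0.857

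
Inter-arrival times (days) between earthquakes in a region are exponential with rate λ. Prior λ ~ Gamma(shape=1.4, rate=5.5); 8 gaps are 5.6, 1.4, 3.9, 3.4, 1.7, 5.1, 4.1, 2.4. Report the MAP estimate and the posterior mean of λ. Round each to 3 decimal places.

Σ times = 27.6. Posterior: Gamma(shape = 1.4+8 = 9.4, rate = 5.5+27.6 = 33.1).
Mode = (α−1)/β = 8.4/33.1 = 0.254.
Mean = α/β = 9.4/33.1 = 0.284.

MAP = 0.254; posterior mean = 0.284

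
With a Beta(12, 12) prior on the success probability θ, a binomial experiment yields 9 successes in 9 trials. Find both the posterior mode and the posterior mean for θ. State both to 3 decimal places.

Posterior: Beta(12+9, 12+0) = Beta(21, 12).
Mode = (21−1)/(21+12−2) = 20/31 = 0.645.
Mean = 21/(21+12) = 21/33 = 0.636.
Left-skewed posterior ⇒ mean < mode.

MAP = 0.645; posterior mean = 0.636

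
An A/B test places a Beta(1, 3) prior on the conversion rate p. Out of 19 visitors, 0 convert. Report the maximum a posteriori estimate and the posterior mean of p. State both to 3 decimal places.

Posterior: Beta(1+0, 3+19) = Beta(1, 22).
Since α = 1 ≤ 1 and β > 1, the Beta density is monotone decreasing on [0,1]; the mode is at 0.
Mean = 1/(1+22) = 0.043.

MAP: 0.000. Posterior mean: 0.043.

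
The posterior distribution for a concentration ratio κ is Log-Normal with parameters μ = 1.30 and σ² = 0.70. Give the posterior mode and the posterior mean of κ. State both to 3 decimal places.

Mode = exp(μ − σ²) = exp(0.60) = 1.822.
Mean = exp(μ + σ²/2) = exp(1.650) = 5.207.
Right-skewed posterior ⇒ mode < mean.

posterior mode = 1.822, posterior mean = 5.207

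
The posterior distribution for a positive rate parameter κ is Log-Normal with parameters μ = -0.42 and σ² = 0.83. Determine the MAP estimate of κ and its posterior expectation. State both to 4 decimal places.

MAP estimate = 0.2865, posterior expectation = 0.9950

Mode = exp(μ − σ²) = exp(-1.25) = 0.2865.
Mean = exp(μ + σ²/2) = exp(-0.005) = 0.9950.
Mean > mode: the posterior has a right tail.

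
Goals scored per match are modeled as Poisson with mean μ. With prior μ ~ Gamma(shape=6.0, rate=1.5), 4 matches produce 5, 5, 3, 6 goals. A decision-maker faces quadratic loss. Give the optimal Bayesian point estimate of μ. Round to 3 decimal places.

Σ counts = 19. Posterior: Gamma(shape = 6.0+19 = 25.0, rate = 1.5+4 = 5.5).
Mode = (α−1)/β = 24.0/5.5 = 4.364.
Mean = α/β = 25.0/5.5 = 4.545.
Quadratic loss ⇒ the optimal estimator is the posterior mean.

4.545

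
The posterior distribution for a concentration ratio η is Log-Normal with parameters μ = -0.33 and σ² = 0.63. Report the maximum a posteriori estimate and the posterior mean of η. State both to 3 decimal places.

Mode = exp(μ − σ²) = exp(-0.96) = 0.383.
Mean = exp(μ + σ²/2) = exp(-0.015) = 0.985.
The mean is pulled above the mode by the posterior's right skew.

MAP: 0.383. Posterior mean: 0.985.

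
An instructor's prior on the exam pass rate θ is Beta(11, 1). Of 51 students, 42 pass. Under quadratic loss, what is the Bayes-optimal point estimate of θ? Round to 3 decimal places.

0.841

Posterior: Beta(11+42, 1+9) = Beta(53, 10).
Mode = (53−1)/(53+10−2) = 52/61 = 0.852.
Mean = 53/(53+10) = 53/63 = 0.841.
Quadratic loss ⇒ the optimal estimator is the posterior mean.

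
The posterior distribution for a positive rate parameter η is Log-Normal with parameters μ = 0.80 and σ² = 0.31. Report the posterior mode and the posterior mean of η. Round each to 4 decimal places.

posterior mode = 1.6323, posterior mean = 2.5987

Mode = exp(μ − σ²) = exp(0.49) = 1.6323.
Mean = exp(μ + σ²/2) = exp(0.955) = 2.5987.
The posterior is right-skewed, so the mean exceeds the mode.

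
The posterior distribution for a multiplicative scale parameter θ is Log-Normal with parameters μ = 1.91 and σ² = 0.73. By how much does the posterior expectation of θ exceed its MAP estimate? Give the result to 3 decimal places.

Mode = exp(μ − σ²) = exp(1.18) = 3.254.
Mean = exp(μ + σ²/2) = exp(2.275) = 9.728.
Difference = 9.728 − 3.254 = 6.474.

6.474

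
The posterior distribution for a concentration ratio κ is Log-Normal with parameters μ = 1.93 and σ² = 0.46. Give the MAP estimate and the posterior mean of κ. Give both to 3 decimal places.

Mode = exp(μ − σ²) = exp(1.47) = 4.349.
Mean = exp(μ + σ²/2) = exp(2.160) = 8.671.
The posterior is right-skewed, so the mean exceeds the mode.

κ_MAP = 4.349, E[κ|data] = 8.671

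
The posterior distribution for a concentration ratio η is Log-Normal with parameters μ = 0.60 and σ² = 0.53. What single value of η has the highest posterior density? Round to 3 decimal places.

Mode = exp(μ − σ²) = exp(0.07) = 1.073.
Mean = exp(μ + σ²/2) = exp(0.865) = 2.375.
This is the posterior mode — the MAP estimate.

1.073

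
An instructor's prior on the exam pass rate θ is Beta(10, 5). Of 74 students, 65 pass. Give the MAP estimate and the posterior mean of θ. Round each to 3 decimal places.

MAP = 0.851, posterior mean = 0.843

Posterior: Beta(10+65, 5+9) = Beta(75, 14).
Mode = (75−1)/(75+14−2) = 74/87 = 0.851.
Mean = 75/(75+14) = 75/89 = 0.843.
Mode > mean: the posterior has a left tail.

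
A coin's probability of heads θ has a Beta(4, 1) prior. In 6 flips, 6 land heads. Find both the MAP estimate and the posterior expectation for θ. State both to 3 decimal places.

Posterior: Beta(4+6, 1+0) = Beta(10, 1).
Since β = 1 ≤ 1 and α > 1, the Beta density is monotone increasing on [0,1]; the mode is at 1.
Mean = 10/(10+1) = 0.909.
Left-skewed posterior ⇒ mean < mode.

MAP: 1.000. Posterior mean: 0.909.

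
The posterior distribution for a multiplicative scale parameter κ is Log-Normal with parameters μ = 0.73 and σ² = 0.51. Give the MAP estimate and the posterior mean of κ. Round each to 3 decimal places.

Mode = exp(μ − σ²) = exp(0.22) = 1.246.
Mean = exp(μ + σ²/2) = exp(0.985) = 2.678.

MAP estimate = 1.246, posterior mean = 2.678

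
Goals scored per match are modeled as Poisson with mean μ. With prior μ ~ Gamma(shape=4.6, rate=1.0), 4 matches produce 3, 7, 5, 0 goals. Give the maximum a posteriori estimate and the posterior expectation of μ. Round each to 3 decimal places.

Σ counts = 15. Posterior: Gamma(shape = 4.6+15 = 19.6, rate = 1.0+4 = 5.0).
Mode = (α−1)/β = 18.6/5.0 = 3.720.
Mean = α/β = 19.6/5.0 = 3.920.
The mean is pulled above the mode by the posterior's right skew.

MAP: 3.720. Posterior mean: 3.920.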